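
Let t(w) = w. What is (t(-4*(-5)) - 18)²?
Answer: 4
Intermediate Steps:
(t(-4*(-5)) - 18)² = (-4*(-5) - 18)² = (20 - 18)² = 2² = 4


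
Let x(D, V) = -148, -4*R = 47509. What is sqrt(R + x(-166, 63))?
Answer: I*sqrt(48101)/2 ≈ 109.66*I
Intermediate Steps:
R = -47509/4 (R = -1/4*47509 = -47509/4 ≈ -11877.)
sqrt(R + x(-166, 63)) = sqrt(-47509/4 - 148) = sqrt(-48101/4) = I*sqrt(48101)/2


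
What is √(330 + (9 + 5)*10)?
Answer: √470 ≈ 21.679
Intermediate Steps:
√(330 + (9 + 5)*10) = √(330 + 14*10) = √(330 + 140) = √470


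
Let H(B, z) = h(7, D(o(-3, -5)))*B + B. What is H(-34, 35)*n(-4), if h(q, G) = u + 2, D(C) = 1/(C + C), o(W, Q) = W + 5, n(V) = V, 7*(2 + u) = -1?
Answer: 816/7 ≈ 116.57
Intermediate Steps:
u = -15/7 (u = -2 + (1/7)*(-1) = -2 - 1/7 = -15/7 ≈ -2.1429)
o(W, Q) = 5 + W
D(C) = 1/(2*C)
h(q, G) = -1/7 (h(q, G) = -15/7 + 2 = -1/7)
H(B, z) = 6*B/7 (H(B, z) = -B/7 + B = 6*B/7)
H(-34, 35)*n(-4) = ((6/7)*(-34))*(-4) = -204/7*(-4) = 816/7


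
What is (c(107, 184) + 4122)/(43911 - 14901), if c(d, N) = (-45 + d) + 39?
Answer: 4223/29010 ≈ 0.14557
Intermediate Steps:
c(d, N) = -6 + d
(c(107, 184) + 4122)/(43911 - 14901) = ((-6 + 107) + 4122)/(43911 - 14901) = (101 + 4122)/29010 = 4223*(1/29010) = 4223/29010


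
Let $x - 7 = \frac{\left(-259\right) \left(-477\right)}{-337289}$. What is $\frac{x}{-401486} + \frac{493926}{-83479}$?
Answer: $- \frac{33443035398410662}{5652230001684233} \approx -5.9168$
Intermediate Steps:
$x = \frac{2237480}{337289}$ ($x = 7 + \frac{\left(-259\right) \left(-477\right)}{-337289} = 7 + 123543 \left(- \frac{1}{337289}\right) = 7 - \frac{123543}{337289} = \frac{2237480}{337289} \approx 6.6337$)
$\frac{x}{-401486} + \frac{493926}{-83479} = \frac{2237480}{337289 \left(-401486\right)} + \frac{493926}{-83479} = \frac{2237480}{337289} \left(- \frac{1}{401486}\right) + 493926 \left(- \frac{1}{83479}\right) = - \frac{1118740}{67708405727} - \frac{493926}{83479} = - \frac{33443035398410662}{5652230001684233}$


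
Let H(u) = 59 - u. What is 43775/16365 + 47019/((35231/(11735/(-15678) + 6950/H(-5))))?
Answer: 22437088029955/153045235616 ≈ 146.60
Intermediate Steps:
43775/16365 + 47019/((35231/(11735/(-15678) + 6950/H(-5)))) = 43775/16365 + 47019/((35231/(11735/(-15678) + 6950/(59 - 1*(-5))))) = 43775*(1/16365) + 47019/((35231/(11735*(-1/15678) + 6950/(59 + 5)))) = 8755/3273 + 47019/((35231/(-11735/15678 + 6950/64))) = 8755/3273 + 47019/((35231/(-11735/15678 + 6950*(1/64)))) = 8755/3273 + 47019/((35231/(-11735/15678 + 3475/32))) = 8755/3273 + 47019/((35231/(27052765/250848))) = 8755/3273 + 47019/((35231*(250848/27052765))) = 8755/3273 + 47019/(8837625888/27052765) = 8755/3273 + 47019*(27052765/8837625888) = 8755/3273 + 60571140835/420839328 = 22437088029955/153045235616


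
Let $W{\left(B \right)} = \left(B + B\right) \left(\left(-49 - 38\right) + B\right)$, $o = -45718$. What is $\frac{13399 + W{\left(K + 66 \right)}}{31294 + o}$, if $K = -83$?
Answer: $- \frac{5645}{4808} \approx -1.1741$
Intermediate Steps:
$W{\left(B \right)} = 2 B \left(-87 + B\right)$ ($W{\left(B \right)} = 2 B \left(\left(-49 - 38\right) + B\right) = 2 B \left(-87 + B\right)$)
$\frac{13399 + W{\left(K + 66 \right)}}{31294 + o} = \frac{13399 + 2 \left(-83 + 66\right) \left(-87 + \left(-83 + 66\right)\right)}{31294 - 45718} = \frac{13399 + 2 \left(-17\right) \left(-87 - 17\right)}{-14424} = \left(13399 + 2 \left(-17\right) \left(-104\right)\right) \left(- \frac{1}{14424}\right) = \left(13399 + 3536\right) \left(- \frac{1}{14424}\right) = 16935 \left(- \frac{1}{14424}\right) = - \frac{5645}{4808}$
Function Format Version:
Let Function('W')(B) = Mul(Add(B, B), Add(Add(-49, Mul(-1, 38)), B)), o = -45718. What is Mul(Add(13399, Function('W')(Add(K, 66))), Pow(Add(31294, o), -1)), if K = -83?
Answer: Rational(-5645, 4808) ≈ -1.1741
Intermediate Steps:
Function('W')(B) = Mul(2, B, Add(-87, B)) (Function('W')(B) = Mul(Mul(2, B), Add(Add(-49, -38), B)) = Mul(Mul(2, B), Add(-87, B)) = Mul(2, B, Add(-87, B)))
Mul(Add(13399, Function('W')(Add(K, 66))), Pow(Add(31294, o), -1)) = Mul(Add(13399, Mul(2, Add(-83, 66), Add(-87, Add(-83, 66)))), Pow(Add(31294, -45718), -1)) = Mul(Add(13399, Mul(2, -17, Add(-87, -17))), Pow(-14424, -1)) = Mul(Add(13399, Mul(2, -17, -104)), Rational(-1, 14424)) = Mul(Add(13399, 3536), Rational(-1, 14424)) = Mul(16935, Rational(-1, 14424)) = Rational(-5645, 4808)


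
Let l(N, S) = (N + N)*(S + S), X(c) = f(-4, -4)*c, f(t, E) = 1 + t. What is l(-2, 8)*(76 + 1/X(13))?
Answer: -189632/39 ≈ -4862.4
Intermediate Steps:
X(c) = -3*c (X(c) = (1 - 4)*c = -3*c)
l(N, S) = 4*N*S (l(N, S) = (2*N)*(2*S) = 4*N*S)
l(-2, 8)*(76 + 1/X(13)) = (4*(-2)*8)*(76 + 1/(-3*13)) = -64*(76 + 1/(-39)) = -64*(76 - 1/39) = -64*2963/39 = -189632/39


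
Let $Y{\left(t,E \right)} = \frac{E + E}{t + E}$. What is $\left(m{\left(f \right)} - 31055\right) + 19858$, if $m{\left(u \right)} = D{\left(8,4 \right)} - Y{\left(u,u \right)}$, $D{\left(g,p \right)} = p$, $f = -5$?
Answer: $-11194$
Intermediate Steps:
$Y{\left(t,E \right)} = \frac{2 E}{E + t}$
$m{\left(u \right)} = 3$ ($m{\left(u \right)} = 4 - \frac{2 u}{u + u} = 4 - \frac{2 u}{2 u} = 4 - 2 u \frac{1}{2 u} = 4 - 1 = 3$)
$\left(m{\left(f \right)} - 31055\right) + 19858 = \left(3 - 31055\right) + 19858 = -31052 + 19858 = -11194$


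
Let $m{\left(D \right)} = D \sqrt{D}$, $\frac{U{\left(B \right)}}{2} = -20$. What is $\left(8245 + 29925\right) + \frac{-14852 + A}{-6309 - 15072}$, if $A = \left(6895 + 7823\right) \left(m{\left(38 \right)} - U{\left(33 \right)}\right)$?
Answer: $\frac{815538902}{21381} - \frac{186428 \sqrt{38}}{7127} \approx 37982.0$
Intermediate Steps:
$U{\left(B \right)} = -40$ ($U{\left(B \right)} = 2 \left(-20\right) = -40$)
$m{\left(D \right)} = D^{\frac{3}{2}}$
$A = 588720 + 559284 \sqrt{38}$ ($A = \left(6895 + 7823\right) \left(38^{\frac{3}{2}} - -40\right) = 14718 \left(38 \sqrt{38} + 40\right) = 14718 \left(40 + 38 \sqrt{38}\right) = 588720 + 559284 \sqrt{38} \approx 4.0364 \cdot 10^{6}$)
$\left(8245 + 29925\right) + \frac{-14852 + A}{-6309 - 15072} = \left(8245 + 29925\right) + \frac{-14852 + \left(588720 + 559284 \sqrt{38}\right)}{-6309 - 15072} = 38170 + \frac{573868 + 559284 \sqrt{38}}{-21381} = 38170 + \left(573868 + 559284 \sqrt{38}\right) \left(- \frac{1}{21381}\right) = 38170 - \left(\frac{573868}{21381} + \frac{186428 \sqrt{38}}{7127}\right) = \frac{815538902}{21381} - \frac{186428 \sqrt{38}}{7127}$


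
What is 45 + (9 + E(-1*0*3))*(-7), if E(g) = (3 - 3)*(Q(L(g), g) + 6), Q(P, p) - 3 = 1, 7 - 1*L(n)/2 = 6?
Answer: -18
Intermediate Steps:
L(n) = 2 (L(n) = 14 - 2*6 = 14 - 12 = 2)
Q(P, p) = 4 (Q(P, p) = 3 + 1 = 4)
E(g) = 0 (E(g) = (3 - 3)*(4 + 6) = 0*10 = 0)
45 + (9 + E(-1*0*3))*(-7) = 45 + (9 + 0)*(-7) = 45 + 9*(-7) = 45 - 63 = -18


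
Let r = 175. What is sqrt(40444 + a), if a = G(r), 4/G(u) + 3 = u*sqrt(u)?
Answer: sqrt(40444 - 4/(3 - 875*sqrt(7))) ≈ 201.11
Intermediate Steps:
G(u) = 4/(-3 + u**(3/2)) (G(u) = 4/(-3 + u*sqrt(u)) = 4/(-3 + u**(3/2)))
a = 4/(-3 + 875*sqrt(7)) (a = 4/(-3 + 175**(3/2)) = 4/(-3 + 875*sqrt(7)) ≈ 0.0017301)
sqrt(40444 + a) = sqrt(40444 + (6/2679683 + 1750*sqrt(7)/2679683)) = sqrt(108377099258/2679683 + 1750*sqrt(7)/2679683)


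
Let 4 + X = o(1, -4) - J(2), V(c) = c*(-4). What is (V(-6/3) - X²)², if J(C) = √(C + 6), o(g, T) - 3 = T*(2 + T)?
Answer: 3969 - 2744*√2 ≈ 88.398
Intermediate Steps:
V(c) = -4*c
o(g, T) = 3 + T*(2 + T)
J(C) = √(6 + C)
X = 7 - 2*√2 (X = -4 + ((3 + (-4)² + 2*(-4)) - √(6 + 2)) = -4 + ((3 + 16 - 8) - √8) = -4 + (11 - 2*√2) = 7 - 2*√2 ≈ 4.1716)
(V(-6/3) - X²)² = (-(-24)/3 - (7 - 2*√2)²)² = (-4*(-2) - (7 - 2*√2)²)² = (8 - (7 - 2*√2)²)²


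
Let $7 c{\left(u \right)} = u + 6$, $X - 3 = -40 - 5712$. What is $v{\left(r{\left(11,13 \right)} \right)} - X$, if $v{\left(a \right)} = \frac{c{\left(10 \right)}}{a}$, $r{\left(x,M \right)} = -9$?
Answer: $\frac{362171}{63} \approx 5748.7$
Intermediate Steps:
$X = -5749$ ($X = 3 - 5752 = -5749$)
$c{\left(u \right)} = \frac{6}{7} + \frac{u}{7}$ ($c{\left(u \right)} = \frac{u + 6}{7} = \frac{6 + u}{7} = \frac{6}{7} + \frac{u}{7}$)
$v{\left(a \right)} = \frac{16}{7 a}$ ($v{\left(a \right)} = \frac{\frac{6}{7} + \frac{1}{7} \cdot 10}{a} = \frac{\frac{6}{7} + \frac{10}{7}}{a} = \frac{16}{7 a}$)
$v{\left(r{\left(11,13 \right)} \right)} - X = \frac{16}{7 \left(-9\right)} - -5749 = \frac{16}{7} \left(- \frac{1}{9}\right) + 5749 = - \frac{16}{63} + 5749 = \frac{362171}{63}$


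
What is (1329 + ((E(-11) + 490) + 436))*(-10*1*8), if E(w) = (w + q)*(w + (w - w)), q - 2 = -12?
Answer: -198880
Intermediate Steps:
q = -10 (q = 2 - 12 = -10)
E(w) = w*(-10 + w) (E(w) = (w - 10)*(w + (w - w)) = (-10 + w)*(w + 0) = (-10 + w)*w = w*(-10 + w))
(1329 + ((E(-11) + 490) + 436))*(-10*1*8) = (1329 + ((-11*(-10 - 11) + 490) + 436))*(-10*1*8) = (1329 + ((-11*(-21) + 490) + 436))*(-10*8) = (1329 + ((231 + 490) + 436))*(-80) = (1329 + (721 + 436))*(-80) = (1329 + 1157)*(-80) = 2486*(-80) = -198880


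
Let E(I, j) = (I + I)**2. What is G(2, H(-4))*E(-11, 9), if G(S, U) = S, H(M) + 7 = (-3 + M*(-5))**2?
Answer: 968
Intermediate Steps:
E(I, j) = 4*I**2 (E(I, j) = (2*I)**2 = 4*I**2)
H(M) = -7 + (-3 - 5*M)**2 (H(M) = -7 + (-3 + M*(-5))**2 = -7 + (-3 - 5*M)**2)
G(2, H(-4))*E(-11, 9) = 2*(4*(-11)**2) = 2*(4*121) = 2*484 = 968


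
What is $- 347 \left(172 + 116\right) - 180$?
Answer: $-100116$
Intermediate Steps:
$- 347 \left(172 + 116\right) - 180 = \left(-347\right) 288 - 180 = -99936 - 180 = -100116$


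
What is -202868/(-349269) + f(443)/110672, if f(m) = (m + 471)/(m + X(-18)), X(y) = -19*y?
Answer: 8812493979613/15171812266440 ≈ 0.58085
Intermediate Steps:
f(m) = (471 + m)/(342 + m) (f(m) = (m + 471)/(m - 19*(-18)) = (471 + m)/(m + 342) = (471 + m)/(342 + m))
-202868/(-349269) + f(443)/110672 = -202868/(-349269) + ((471 + 443)/(342 + 443))/110672 = -202868*(-1/349269) + (914/785)*(1/110672) = 202868/349269 + ((1/785)*914)*(1/110672) = 202868/349269 + (914/785)*(1/110672) = 202868/349269 + 457/43438760 = 8812493979613/15171812266440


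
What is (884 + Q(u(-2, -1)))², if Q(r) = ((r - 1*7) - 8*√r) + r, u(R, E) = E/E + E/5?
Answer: 19299729/25 - 140576*√5/25 ≈ 7.5942e+5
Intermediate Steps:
u(R, E) = 1 + E/5 (u(R, E) = 1 + E*(⅕) = 1 + E/5)
Q(r) = -7 - 8*√r + 2*r (Q(r) = ((r - 7) - 8*√r) + r = ((-7 + r) - 8*√r) + r = (-7 + r - 8*√r) + r = -7 - 8*√r + 2*r)
(884 + Q(u(-2, -1)))² = (884 + (-7 - 8*√(1 + (⅕)*(-1)) + 2*(1 + (⅕)*(-1))))² = (884 + (-7 - 8*√(1 - ⅕) + 2*(1 - ⅕)))² = (884 + (-7 - 16*√5/5 + 2*(⅘)))² = (884 + (-7 - 16*√5/5 + 8/5))² = (884 + (-27/5 - 16*√5/5))² = (4393/5 - 16*√5/5)²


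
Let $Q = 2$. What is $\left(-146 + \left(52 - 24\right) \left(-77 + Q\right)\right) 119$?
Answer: $-267274$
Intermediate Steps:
$\left(-146 + \left(52 - 24\right) \left(-77 + Q\right)\right) 119 = \left(-146 + \left(52 - 24\right) \left(-77 + 2\right)\right) 119 = \left(-146 + 28 \left(-75\right)\right) 119 = \left(-146 - 2100\right) 119 = \left(-2246\right) 119 = -267274$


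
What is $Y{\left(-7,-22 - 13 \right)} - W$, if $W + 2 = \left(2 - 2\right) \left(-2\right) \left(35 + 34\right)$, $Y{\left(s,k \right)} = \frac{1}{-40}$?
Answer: $\frac{79}{40} \approx 1.975$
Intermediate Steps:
$Y{\left(s,k \right)} = - \frac{1}{40}$
$W = -2$ ($W = -2 + \left(2 - 2\right) \left(-2\right) \left(35 + 34\right) = -2 + 0 \left(-2\right) 69 = -2 + 0 \cdot 69 = -2 + 0 = -2$)
$Y{\left(-7,-22 - 13 \right)} - W = - \frac{1}{40} - -2 = - \frac{1}{40} + 2 = \frac{79}{40}$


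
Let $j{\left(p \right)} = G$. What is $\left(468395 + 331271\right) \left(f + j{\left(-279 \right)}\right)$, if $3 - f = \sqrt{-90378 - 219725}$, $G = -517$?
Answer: $-411028324 - 799666 i \sqrt{310103} \approx -4.1103 \cdot 10^{8} - 4.4531 \cdot 10^{8} i$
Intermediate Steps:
$f = 3 - i \sqrt{310103}$ ($f = 3 - \sqrt{-90378 - 219725} = 3 - \sqrt{-310103} = 3 - i \sqrt{310103} \approx 3.0 - 556.87 i$)
$j{\left(p \right)} = -517$
$\left(468395 + 331271\right) \left(f + j{\left(-279 \right)}\right) = \left(468395 + 331271\right) \left(\left(3 - i \sqrt{310103}\right) - 517\right) = 799666 \left(-514 - i \sqrt{310103}\right) = -411028324 - 799666 i \sqrt{310103}$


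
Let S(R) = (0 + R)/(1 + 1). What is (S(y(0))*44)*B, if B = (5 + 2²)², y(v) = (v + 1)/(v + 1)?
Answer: 1782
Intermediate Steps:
y(v) = 1 (y(v) = (1 + v)/(1 + v) = 1)
S(R) = R/2
B = 81 (B = (5 + 4)² = 9² = 81)
(S(y(0))*44)*B = (((½)*1)*44)*81 = ((½)*44)*81 = 22*81 = 1782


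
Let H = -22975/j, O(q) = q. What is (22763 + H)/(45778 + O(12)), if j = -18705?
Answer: 42580489/85650195 ≈ 0.49714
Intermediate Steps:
H = 4595/3741 (H = -22975/(-18705) = -22975*(-1/18705) = 4595/3741 ≈ 1.2283)
(22763 + H)/(45778 + O(12)) = (22763 + 4595/3741)/(45778 + 12) = (85160978/3741)/45790 = (85160978/3741)*(1/45790) = 42580489/85650195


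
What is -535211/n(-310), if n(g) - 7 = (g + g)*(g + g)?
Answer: -535211/384407 ≈ -1.3923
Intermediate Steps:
n(g) = 7 + 4*g² (n(g) = 7 + (g + g)*(g + g) = 7 + (2*g)*(2*g) = 7 + 4*g²)
-535211/n(-310) = -535211/(7 + 4*(-310)²) = -535211/(7 + 4*96100) = -535211/(7 + 384400) = -535211/384407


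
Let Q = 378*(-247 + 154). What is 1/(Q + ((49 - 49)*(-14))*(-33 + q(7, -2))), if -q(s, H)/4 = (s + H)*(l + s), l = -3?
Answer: -1/35154 ≈ -2.8446e-5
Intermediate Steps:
q(s, H) = -4*(-3 + s)*(H + s) (q(s, H) = -4*(s + H)*(-3 + s) = -4*(H + s)*(-3 + s) = -4*(-3 + s)*(H + s))
Q = -35154 (Q = 378*(-93) = -35154)
1/(Q + ((49 - 49)*(-14))*(-33 + q(7, -2))) = 1/(-35154 + ((49 - 49)*(-14))*(-33 + (-4*7² + 12*(-2) + 12*7 - 4*(-2)*7))) = 1/(-35154 + (0*(-14))*(-33 + (-4*49 - 24 + 84 + 56))) = 1/(-35154 + 0*(-33 + (-196 - 24 + 84 + 56))) = 1/(-35154 + 0*(-33 - 80)) = 1/(-35154 + 0*(-113)) = 1/(-35154 + 0) = 1/(-35154) = -1/35154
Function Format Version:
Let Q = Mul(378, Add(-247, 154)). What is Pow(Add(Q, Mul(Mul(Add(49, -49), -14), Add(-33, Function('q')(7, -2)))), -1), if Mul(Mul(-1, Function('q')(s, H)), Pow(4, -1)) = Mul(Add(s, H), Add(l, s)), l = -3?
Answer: Rational(-1, 35154) ≈ -2.8446e-5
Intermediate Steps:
Function('q')(s, H) = Mul(-4, Add(-3, s), Add(H, s)) (Function('q')(s, H) = Mul(-4, Mul(Add(s, H), Add(-3, s))) = Mul(-4, Mul(Add(H, s), Add(-3, s))) = Mul(-4, Mul(Add(-3, s), Add(H, s))) = Mul(-4, Add(-3, s), Add(H, s)))
Q = -35154 (Q = Mul(378, -93) = -35154)
Pow(Add(Q, Mul(Mul(Add(49, -49), -14), Add(-33, Function('q')(7, -2)))), -1) = Pow(Add(-35154, Mul(Mul(Add(49, -49), -14), Add(-33, Add(Mul(-4, Pow(7, 2)), Mul(12, -2), Mul(12, 7), Mul(-4, -2, 7))))), -1) = Pow(Add(-35154, Mul(Mul(0, -14), Add(-33, Add(Mul(-4, 49), -24, 84, 56)))), -1) = Pow(Add(-35154, Mul(0, Add(-33, Add(-196, -24, 84, 56)))), -1) = Pow(Add(-35154, Mul(0, Add(-33, -80))), -1) = Pow(Add(-35154, Mul(0, -113)), -1) = Pow(Add(-35154, 0), -1) = Pow(-35154, -1) = Rational(-1, 35154)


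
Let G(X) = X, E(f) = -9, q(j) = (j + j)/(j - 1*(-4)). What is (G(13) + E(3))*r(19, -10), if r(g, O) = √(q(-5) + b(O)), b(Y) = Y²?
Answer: 4*√110 ≈ 41.952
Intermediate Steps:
q(j) = 2*j/(4 + j) (q(j) = (2*j)/(j + 4) = (2*j)/(4 + j) = 2*j/(4 + j))
r(g, O) = √(10 + O²) (r(g, O) = √(2*(-5)/(4 - 5) + O²) = √(2*(-5)/(-1) + O²) = √(2*(-5)*(-1) + O²) = √(10 + O²))
(G(13) + E(3))*r(19, -10) = (13 - 9)*√(10 + (-10)²) = 4*√(10 + 100) = 4*√110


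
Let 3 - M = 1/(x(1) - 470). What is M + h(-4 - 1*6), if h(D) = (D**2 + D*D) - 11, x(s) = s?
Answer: 90049/469 ≈ 192.00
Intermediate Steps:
h(D) = -11 + 2*D**2 (h(D) = (D**2 + D**2) - 11 = 2*D**2 - 11 = -11 + 2*D**2)
M = 1408/469 (M = 3 - 1/(1 - 470) = 3 - 1/(-469) = 3 - 1*(-1/469) = 3 + 1/469 = 1408/469 ≈ 3.0021)
M + h(-4 - 1*6) = 1408/469 + (-11 + 2*(-4 - 1*6)**2) = 1408/469 + (-11 + 2*(-4 - 6)**2) = 1408/469 + (-11 + 2*(-10)**2) = 1408/469 + (-11 + 2*100) = 1408/469 + (-11 + 200) = 1408/469 + 189 = 90049/469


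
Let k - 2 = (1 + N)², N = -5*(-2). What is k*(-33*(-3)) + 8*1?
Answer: 12185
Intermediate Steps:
N = 10
k = 123 (k = 2 + (1 + 10)² = 2 + 11² = 2 + 121 = 123)
k*(-33*(-3)) + 8*1 = 123*(-33*(-3)) + 8*1 = 123*99 + 8 = 12177 + 8 = 12185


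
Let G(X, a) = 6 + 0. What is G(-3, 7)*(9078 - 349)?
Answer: 52374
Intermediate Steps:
G(X, a) = 6
G(-3, 7)*(9078 - 349) = 6*(9078 - 349) = 6*8729 = 52374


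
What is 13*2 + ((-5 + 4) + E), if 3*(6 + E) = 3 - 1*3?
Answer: 19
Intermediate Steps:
E = -6 (E = -6 + (3 - 1*3)/3 = -6 + (3 - 3)/3 = -6 + (⅓)*0 = -6 + 0 = -6)
13*2 + ((-5 + 4) + E) = 13*2 + ((-5 + 4) - 6) = 26 + (-1 - 6) = 26 - 7 = 19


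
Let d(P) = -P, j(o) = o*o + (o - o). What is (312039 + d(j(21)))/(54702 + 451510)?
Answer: 22257/36158 ≈ 0.61555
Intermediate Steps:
j(o) = o² (j(o) = o² + 0 = o²)
(312039 + d(j(21)))/(54702 + 451510) = (312039 - 1*21²)/(54702 + 451510) = (312039 - 1*441)/506212 = (312039 - 441)*(1/506212) = 311598*(1/506212) = 22257/36158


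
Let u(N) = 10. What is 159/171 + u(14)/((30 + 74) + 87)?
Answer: 10693/10887 ≈ 0.98218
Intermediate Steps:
159/171 + u(14)/((30 + 74) + 87) = 159/171 + 10/((30 + 74) + 87) = 159*(1/171) + 10/(104 + 87) = 53/57 + 10/191 = 10693/10887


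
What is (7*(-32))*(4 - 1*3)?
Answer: -224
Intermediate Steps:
(7*(-32))*(4 - 1*3) = -224*(4 - 3) = -224*1 = -224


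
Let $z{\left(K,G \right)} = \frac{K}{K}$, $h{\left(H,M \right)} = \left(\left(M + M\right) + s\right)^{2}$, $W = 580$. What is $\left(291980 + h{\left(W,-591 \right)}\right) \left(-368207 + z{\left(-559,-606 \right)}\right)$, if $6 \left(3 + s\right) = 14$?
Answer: $- \frac{5602668153544}{9} \approx -6.2252 \cdot 10^{11}$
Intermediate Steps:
$s = - \frac{2}{3}$ ($s = -3 + \frac{1}{6} \cdot 14 = -3 + \frac{7}{3} = - \frac{2}{3} \approx -0.66667$)
$h{\left(H,M \right)} = \left(- \frac{2}{3} + 2 M\right)^{2}$ ($h{\left(H,M \right)} = \left(\left(M + M\right) - \frac{2}{3}\right)^{2} = \left(2 M - \frac{2}{3}\right)^{2} = \left(- \frac{2}{3} + 2 M\right)^{2}$)
$z{\left(K,G \right)} = 1$
$\left(291980 + h{\left(W,-591 \right)}\right) \left(-368207 + z{\left(-559,-606 \right)}\right) = \left(291980 + \frac{4 \left(-1 + 3 \left(-591\right)\right)^{2}}{9}\right) \left(-368207 + 1\right) = \left(291980 + \frac{4 \left(-1 - 1773\right)^{2}}{9}\right) \left(-368206\right) = \left(291980 + \frac{4 \left(-1774\right)^{2}}{9}\right) \left(-368206\right) = \left(291980 + \frac{4}{9} \cdot 3147076\right) \left(-368206\right) = \left(291980 + \frac{12588304}{9}\right) \left(-368206\right) = \frac{15216124}{9} \left(-368206\right) = - \frac{5602668153544}{9}$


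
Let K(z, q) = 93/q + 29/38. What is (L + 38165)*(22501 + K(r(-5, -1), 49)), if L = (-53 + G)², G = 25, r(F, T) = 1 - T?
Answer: 1632033870333/1862 ≈ 8.7649e+8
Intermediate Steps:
K(z, q) = 29/38 + 93/q (K(z, q) = 93/q + 29*(1/38) = 93/q + 29/38 = 29/38 + 93/q)
L = 784 (L = (-53 + 25)² = (-28)² = 784)
(L + 38165)*(22501 + K(r(-5, -1), 49)) = (784 + 38165)*(22501 + (29/38 + 93/49)) = 38949*(22501 + (29/38 + 93*(1/49))) = 38949*(22501 + (29/38 + 93/49)) = 38949*(22501 + 4955/1862) = 38949*(41901817/1862) = 1632033870333/1862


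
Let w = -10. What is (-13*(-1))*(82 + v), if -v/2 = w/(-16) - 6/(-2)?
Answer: 3887/4 ≈ 971.75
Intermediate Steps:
v = -29/4 (v = -2*(-10/(-16) - 6/(-2)) = -2*(-10*(-1/16) - 6*(-½)) = -2*(5/8 + 3) = -2*29/8 = -29/4 ≈ -7.2500)
(-13*(-1))*(82 + v) = (-13*(-1))*(82 - 29/4) = 13*(299/4) = 3887/4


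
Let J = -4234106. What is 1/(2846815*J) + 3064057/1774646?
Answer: 9233318583310027896/5347769930715255985 ≈ 1.7266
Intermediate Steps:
1/(2846815*J) + 3064057/1774646 = 1/(2846815*(-4234106)) + 3064057/1774646 = (1/2846815)*(-1/4234106) + 3064057*(1/1774646) = -1/12053716472390 + 3064057/1774646 = 9233318583310027896/5347769930715255985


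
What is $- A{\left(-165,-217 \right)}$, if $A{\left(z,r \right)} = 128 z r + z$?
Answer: $-4582875$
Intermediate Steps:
$A{\left(z,r \right)} = z + 128 r z$ ($A{\left(z,r \right)} = 128 r z + z = z + 128 r z$)
$- A{\left(-165,-217 \right)} = - \left(-165\right) \left(1 + 128 \left(-217\right)\right) = - \left(-165\right) \left(1 - 27776\right) = - \left(-165\right) \left(-27775\right) = \left(-1\right) 4582875 = -4582875$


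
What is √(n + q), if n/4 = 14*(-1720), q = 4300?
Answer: 2*I*√23005 ≈ 303.35*I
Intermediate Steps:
n = -96320 (n = 4*(14*(-1720)) = 4*(-24080) = -96320)
√(n + q) = √(-96320 + 4300) = √(-92020) = 2*I*√23005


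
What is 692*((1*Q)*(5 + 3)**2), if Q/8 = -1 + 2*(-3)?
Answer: -2480128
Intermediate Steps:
Q = -56 (Q = 8*(-1 + 2*(-3)) = 8*(-1 - 6) = 8*(-7) = -56)
692*((1*Q)*(5 + 3)**2) = 692*((1*(-56))*(5 + 3)**2) = 692*(-56*8**2) = 692*(-56*64) = 692*(-3584) = -2480128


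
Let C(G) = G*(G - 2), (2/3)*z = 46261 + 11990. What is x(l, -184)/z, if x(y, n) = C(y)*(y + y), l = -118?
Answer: -2227840/58251 ≈ -38.246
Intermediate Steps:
z = 174753/2 (z = 3*(46261 + 11990)/2 = (3/2)*58251 = 174753/2 ≈ 87377.)
C(G) = G*(-2 + G)
x(y, n) = 2*y²*(-2 + y) (x(y, n) = (y*(-2 + y))*(y + y) = (y*(-2 + y))*(2*y) = 2*y²*(-2 + y))
x(l, -184)/z = (2*(-118)²*(-2 - 118))/(174753/2) = (2*13924*(-120))*(2/174753) = -3341760*2/174753 = -2227840/58251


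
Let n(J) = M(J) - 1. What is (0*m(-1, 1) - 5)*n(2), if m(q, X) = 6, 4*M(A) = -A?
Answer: 15/2 ≈ 7.5000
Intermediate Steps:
M(A) = -A/4 (M(A) = (-A)/4 = -A/4)
n(J) = -1 - J/4 (n(J) = -J/4 - 1 = -1 - J/4)
(0*m(-1, 1) - 5)*n(2) = (0*6 - 5)*(-1 - ¼*2) = (0 - 5)*(-1 - ½) = -5*(-3/2) = 15/2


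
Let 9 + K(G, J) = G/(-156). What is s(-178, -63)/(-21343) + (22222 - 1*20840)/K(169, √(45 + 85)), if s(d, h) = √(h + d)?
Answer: -16584/121 - I*√241/21343 ≈ -137.06 - 0.00072737*I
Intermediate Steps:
K(G, J) = -9 - G/156 (K(G, J) = -9 + G/(-156) = -9 + G*(-1/156) = -9 - G/156)
s(d, h) = √(d + h)
s(-178, -63)/(-21343) + (22222 - 1*20840)/K(169, √(45 + 85)) = √(-178 - 63)/(-21343) + (22222 - 1*20840)/(-9 - 1/156*169) = √(-241)*(-1/21343) + (22222 - 20840)/(-9 - 13/12) = (I*√241)*(-1/21343) + 1382/(-121/12) = -I*√241/21343 + 1382*(-12/121) = -I*√241/21343 - 16584/121 = -16584/121 - I*√241/21343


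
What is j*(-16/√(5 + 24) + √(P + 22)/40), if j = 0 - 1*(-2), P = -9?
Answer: -32*√29/29 + √13/20 ≈ -5.7620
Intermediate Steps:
j = 2 (j = 0 + 2 = 2)
j*(-16/√(5 + 24) + √(P + 22)/40) = 2*(-16/√(5 + 24) + √(-9 + 22)/40) = 2*(-16*√29/29 + √13*(1/40)) = 2*(-16*√29/29 + √13/40) = -32*√29/29 + √13/20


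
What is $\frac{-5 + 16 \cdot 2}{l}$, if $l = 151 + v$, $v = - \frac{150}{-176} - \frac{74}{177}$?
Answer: $\frac{420552}{2358739} \approx 0.1783$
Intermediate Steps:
$v = \frac{6763}{15576}$ ($v = \left(-150\right) \left(- \frac{1}{176}\right) - \frac{74}{177} = \frac{75}{88} - \frac{74}{177} = \frac{6763}{15576} \approx 0.43419$)
$l = \frac{2358739}{15576}$ ($l = 151 + \frac{6763}{15576} = \frac{2358739}{15576} \approx 151.43$)
$\frac{-5 + 16 \cdot 2}{l} = \frac{-5 + 16 \cdot 2}{\frac{2358739}{15576}} = \left(-5 + 32\right) \frac{15576}{2358739} = 27 \cdot \frac{15576}{2358739} = \frac{420552}{2358739}$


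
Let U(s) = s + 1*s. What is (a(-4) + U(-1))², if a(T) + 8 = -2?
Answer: 144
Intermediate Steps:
a(T) = -10 (a(T) = -8 - 2 = -10)
U(s) = 2*s (U(s) = s + s = 2*s)
(a(-4) + U(-1))² = (-10 + 2*(-1))² = (-10 - 2)² = (-12)² = 144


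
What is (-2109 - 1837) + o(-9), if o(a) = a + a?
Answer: -3964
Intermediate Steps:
o(a) = 2*a
(-2109 - 1837) + o(-9) = (-2109 - 1837) + 2*(-9) = -3946 - 18 = -3964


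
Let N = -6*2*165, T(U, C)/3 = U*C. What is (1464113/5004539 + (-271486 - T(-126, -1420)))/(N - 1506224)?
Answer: 4044897164481/7547865737956 ≈ 0.53590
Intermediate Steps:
T(U, C) = 3*C*U (T(U, C) = 3*(U*C) = 3*(C*U) = 3*C*U)
N = -1980 (N = -12*165 = -1980)
(1464113/5004539 + (-271486 - T(-126, -1420)))/(N - 1506224) = (1464113/5004539 + (-271486 - 3*(-1420)*(-126)))/(-1980 - 1506224) = (1464113*(1/5004539) + (-271486 - 1*536760))/(-1508204) = (1464113/5004539 + (-271486 - 536760))*(-1/1508204) = (1464113/5004539 - 808246)*(-1/1508204) = -4044897164481/5004539*(-1/1508204) = 4044897164481/7547865737956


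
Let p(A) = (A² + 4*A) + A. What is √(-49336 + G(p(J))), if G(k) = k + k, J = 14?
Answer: 14*I*√249 ≈ 220.92*I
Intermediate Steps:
p(A) = A² + 5*A
G(k) = 2*k
√(-49336 + G(p(J))) = √(-49336 + 2*(14*(5 + 14))) = √(-49336 + 2*(14*19)) = √(-49336 + 2*266) = √(-49336 + 532) = √(-48804) = 14*I*√249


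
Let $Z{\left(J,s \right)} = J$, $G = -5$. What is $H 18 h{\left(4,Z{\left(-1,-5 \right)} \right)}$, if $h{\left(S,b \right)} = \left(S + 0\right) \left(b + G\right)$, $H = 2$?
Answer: $-864$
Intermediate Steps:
$h{\left(S,b \right)} = S \left(-5 + b\right)$ ($h{\left(S,b \right)} = \left(S + 0\right) \left(b - 5\right) = S \left(-5 + b\right)$)
$H 18 h{\left(4,Z{\left(-1,-5 \right)} \right)} = 2 \cdot 18 \cdot 4 \left(-5 - 1\right) = 36 \cdot 4 \left(-6\right) = 36 \left(-24\right) = -864$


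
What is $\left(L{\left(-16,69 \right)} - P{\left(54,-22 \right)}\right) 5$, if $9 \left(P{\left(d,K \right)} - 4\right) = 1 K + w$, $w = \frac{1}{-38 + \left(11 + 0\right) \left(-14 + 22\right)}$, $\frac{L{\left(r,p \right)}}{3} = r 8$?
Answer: $- \frac{173501}{90} \approx -1927.8$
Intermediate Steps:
$L{\left(r,p \right)} = 24 r$ ($L{\left(r,p \right)} = 3 r 8 = 3 \cdot 8 r = 24 r$)
$w = \frac{1}{50}$ ($w = \frac{1}{-38 + 11 \cdot 8} = \frac{1}{-38 + 88} = \frac{1}{50} \approx 0.02$)
$P{\left(d,K \right)} = \frac{1801}{450} + \frac{K}{9}$ ($P{\left(d,K \right)} = 4 + \frac{1 K + \frac{1}{50}}{9} = 4 + \frac{K + \frac{1}{50}}{9} = 4 + \frac{\frac{1}{50} + K}{9} = 4 + \left(\frac{1}{450} + \frac{K}{9}\right) = \frac{1801}{450} + \frac{K}{9}$)
$\left(L{\left(-16,69 \right)} - P{\left(54,-22 \right)}\right) 5 = \left(24 \left(-16\right) - \left(\frac{1801}{450} + \frac{1}{9} \left(-22\right)\right)\right) 5 = \left(-384 - \left(\frac{1801}{450} - \frac{22}{9}\right)\right) 5 = \left(-384 - \frac{701}{450}\right) 5 = \left(- \frac{173501}{450}\right) 5 = - \frac{173501}{90}$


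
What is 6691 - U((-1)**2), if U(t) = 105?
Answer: 6586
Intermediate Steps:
6691 - U((-1)**2) = 6691 - 1*105 = 6691 - 105 = 6586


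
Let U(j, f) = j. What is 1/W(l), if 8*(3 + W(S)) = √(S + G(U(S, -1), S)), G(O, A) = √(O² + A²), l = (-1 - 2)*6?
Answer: -1/(3 - √(-18 + 18*√2)/8) ≈ -0.37613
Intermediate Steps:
l = -18 (l = -3*6 = -18)
G(O, A) = √(A² + O²)
W(S) = -3 + √(S + √2*√(S²))/8 (W(S) = -3 + √(S + √(S² + S²))/8 = -3 + √(S + √(2*S²))/8 = -3 + √(S + √2*√(S²))/8)
1/W(l) = 1/(-3 + √(-18 + √2*√((-18)²))/8) = 1/(-3 + √(-18 + √2*√324)/8) = 1/(-3 + √(-18 + √2*18)/8) = 1/(-3 + √(-18 + 18*√2)/8)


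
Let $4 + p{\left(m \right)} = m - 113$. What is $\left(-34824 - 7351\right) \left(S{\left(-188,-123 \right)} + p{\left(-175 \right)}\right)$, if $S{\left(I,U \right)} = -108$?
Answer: $16870000$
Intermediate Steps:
$p{\left(m \right)} = -117 + m$ ($p{\left(m \right)} = -4 + \left(m - 113\right) = -4 + \left(-113 + m\right) = -117 + m$)
$\left(-34824 - 7351\right) \left(S{\left(-188,-123 \right)} + p{\left(-175 \right)}\right) = \left(-34824 - 7351\right) \left(-108 - 292\right) = - 42175 \left(-108 - 292\right) = \left(-42175\right) \left(-400\right) = 16870000$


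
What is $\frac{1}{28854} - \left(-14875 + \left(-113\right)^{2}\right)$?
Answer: $\frac{60766525}{28854} \approx 2106.0$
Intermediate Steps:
$\frac{1}{28854} - \left(-14875 + \left(-113\right)^{2}\right) = \frac{1}{28854} - \left(-14875 + 12769\right) = \frac{1}{28854} - -2106 = \frac{1}{28854} + 2106 = \frac{60766525}{28854}$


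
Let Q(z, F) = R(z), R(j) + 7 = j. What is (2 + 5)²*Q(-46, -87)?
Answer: -2597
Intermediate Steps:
R(j) = -7 + j
Q(z, F) = -7 + z
(2 + 5)²*Q(-46, -87) = (2 + 5)²*(-7 - 46) = 7²*(-53) = 49*(-53) = -2597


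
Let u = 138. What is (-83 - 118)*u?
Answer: -27738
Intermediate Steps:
(-83 - 118)*u = (-83 - 118)*138 = -201*138 = -27738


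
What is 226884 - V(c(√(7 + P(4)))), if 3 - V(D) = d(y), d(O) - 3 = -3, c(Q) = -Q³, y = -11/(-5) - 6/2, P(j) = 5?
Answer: 226881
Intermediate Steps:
y = -⅘ (y = -11*(-⅕) - 6*½ = 11/5 - 3 = -⅘ ≈ -0.80000)
d(O) = 0 (d(O) = 3 - 3 = 0)
V(D) = 3 (V(D) = 3 - 1*0 = 3 + 0 = 3)
226884 - V(c(√(7 + P(4)))) = 226884 - 1*3 = 226884 - 3 = 226881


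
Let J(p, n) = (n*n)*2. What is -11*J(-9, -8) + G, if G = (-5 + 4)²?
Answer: -1407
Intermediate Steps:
G = 1 (G = (-1)² = 1)
J(p, n) = 2*n² (J(p, n) = n²*2 = 2*n²)
-11*J(-9, -8) + G = -22*(-8)² + 1 = -22*64 + 1 = -11*128 + 1 = -1408 + 1 = -1407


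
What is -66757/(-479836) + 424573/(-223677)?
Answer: -188793404539/107328276972 ≈ -1.7590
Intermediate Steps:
-66757/(-479836) + 424573/(-223677) = -66757*(-1/479836) + 424573*(-1/223677) = 66757/479836 - 424573/223677 = -188793404539/107328276972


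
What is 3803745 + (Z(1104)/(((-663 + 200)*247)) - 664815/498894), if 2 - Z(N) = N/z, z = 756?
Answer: 4557395951906518783/1198134351414 ≈ 3.8037e+6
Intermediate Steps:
Z(N) = 2 - N/756
3803745 + (Z(1104)/(((-663 + 200)*247)) - 664815/498894) = 3803745 + ((2 - 1/756*1104)/(((-663 + 200)*247)) - 664815/498894) = 3803745 + ((2 - 92/63)/((-463*247)) - 664815*1/498894) = 3803745 + ((34/63)/(-114361) - 221605/166298) = 3803745 + ((34/63)*(-1/114361) - 221605/166298) = 3803745 + (-34/7204743 - 221605/166298) = 3803745 - 1596612726647/1198134351414 = 4557395951906518783/1198134351414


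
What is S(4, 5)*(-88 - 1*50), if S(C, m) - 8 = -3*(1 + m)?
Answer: 1380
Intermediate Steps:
S(C, m) = 5 - 3*m (S(C, m) = 8 - 3*(1 + m) = 8 + (-3 - 3*m) = 5 - 3*m)
S(4, 5)*(-88 - 1*50) = (5 - 3*5)*(-88 - 1*50) = (5 - 15)*(-88 - 50) = -10*(-138) = 1380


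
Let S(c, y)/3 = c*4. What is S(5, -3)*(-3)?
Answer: -180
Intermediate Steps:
S(c, y) = 12*c (S(c, y) = 3*(c*4) = 3*(4*c) = 12*c)
S(5, -3)*(-3) = (12*5)*(-3) = 60*(-3) = -180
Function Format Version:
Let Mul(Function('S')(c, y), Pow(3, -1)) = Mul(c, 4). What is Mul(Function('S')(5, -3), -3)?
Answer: -180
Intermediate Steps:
Function('S')(c, y) = Mul(12, c) (Function('S')(c, y) = Mul(3, Mul(c, 4)) = Mul(3, Mul(4, c)) = Mul(12, c))
Mul(Function('S')(5, -3), -3) = Mul(Mul(12, 5), -3) = Mul(60, -3) = -180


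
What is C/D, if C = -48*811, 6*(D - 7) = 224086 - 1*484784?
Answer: 14598/16291 ≈ 0.89608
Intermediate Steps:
D = -130328/3 (D = 7 + (224086 - 1*484784)/6 = 7 + (224086 - 484784)/6 = 7 + (1/6)*(-260698) = 7 - 130349/3 = -130328/3 ≈ -43443.)
C = -38928
C/D = -38928/(-130328/3) = -38928*(-3/130328) = 14598/16291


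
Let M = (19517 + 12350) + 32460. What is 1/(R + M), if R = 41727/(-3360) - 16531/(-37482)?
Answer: 2998560/192852453233 ≈ 1.5548e-5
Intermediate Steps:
M = 64327 (M = 31867 + 32460 = 64327)
R = -35915887/2998560 (R = 41727*(-1/3360) - 16531*(-1/37482) = -1987/160 + 16531/37482 = -35915887/2998560 ≈ -11.978)
1/(R + M) = 1/(-35915887/2998560 + 64327) = 1/(192852453233/2998560) = 2998560/192852453233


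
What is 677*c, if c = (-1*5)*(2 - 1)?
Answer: -3385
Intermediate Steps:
c = -5 (c = -5*1 = -5)
677*c = 677*(-5) = -3385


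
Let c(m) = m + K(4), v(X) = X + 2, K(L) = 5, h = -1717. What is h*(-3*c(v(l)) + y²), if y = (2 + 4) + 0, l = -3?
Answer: -41208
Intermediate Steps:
v(X) = 2 + X
c(m) = 5 + m (c(m) = m + 5 = 5 + m)
y = 6 (y = 6 + 0 = 6)
h*(-3*c(v(l)) + y²) = -1717*(-3*(5 + (2 - 3)) + 6²) = -1717*(-3*(5 - 1) + 36) = -1717*(-3*4 + 36) = -1717*(-12 + 36) = -1717*24 = -41208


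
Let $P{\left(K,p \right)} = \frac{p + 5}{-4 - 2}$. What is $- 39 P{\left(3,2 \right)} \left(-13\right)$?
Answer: $- \frac{1183}{2} \approx -591.5$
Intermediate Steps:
$P{\left(K,p \right)} = - \frac{5}{6} - \frac{p}{6}$ ($P{\left(K,p \right)} = \frac{5 + p}{-6} = \left(5 + p\right) \left(- \frac{1}{6}\right) = - \frac{5}{6} - \frac{p}{6}$)
$- 39 P{\left(3,2 \right)} \left(-13\right) = - 39 \left(- \frac{5}{6} - \frac{1}{3}\right) \left(-13\right) = \left(-39\right) \left(- \frac{7}{6}\right) \left(-13\right) = \frac{91}{2} \left(-13\right) = - \frac{1183}{2}$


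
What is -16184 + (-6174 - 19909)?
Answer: -42267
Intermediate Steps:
-16184 + (-6174 - 19909) = -16184 - 26083 = -42267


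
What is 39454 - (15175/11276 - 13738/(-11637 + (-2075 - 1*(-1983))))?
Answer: 5217703375353/132256204 ≈ 39452.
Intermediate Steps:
39454 - (15175/11276 - 13738/(-11637 + (-2075 - 1*(-1983)))) = 39454 - (15175*(1/11276) - 13738/(-11637 + (-2075 + 1983))) = 39454 - (15175/11276 - 13738/(-11637 - 92)) = 39454 - (15175/11276 - 13738/(-11729)) = 39454 - (15175/11276 - 13738*(-1/11729)) = 39454 - (15175/11276 + 13738/11729) = 39454 - 1*332897263/132256204 = 39454 - 332897263/132256204 = 5217703375353/132256204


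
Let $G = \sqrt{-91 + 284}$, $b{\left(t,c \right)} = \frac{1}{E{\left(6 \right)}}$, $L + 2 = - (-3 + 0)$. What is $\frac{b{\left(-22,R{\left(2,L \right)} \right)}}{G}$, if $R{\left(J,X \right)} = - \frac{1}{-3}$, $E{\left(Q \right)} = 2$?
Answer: $\frac{\sqrt{193}}{386} \approx 0.035991$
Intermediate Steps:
$L = 1$ ($L = -2 - \left(-3 + 0\right) = -2 - -3 = -2 + 3 = 1$)
$R{\left(J,X \right)} = \frac{1}{3}$ ($R{\left(J,X \right)} = \left(-1\right) \left(- \frac{1}{3}\right) = \frac{1}{3}$)
$b{\left(t,c \right)} = \frac{1}{2}$
$G = \sqrt{193} \approx 13.892$
$\frac{b{\left(-22,R{\left(2,L \right)} \right)}}{G} = \frac{1}{2 \sqrt{193}} = \frac{\frac{1}{193} \sqrt{193}}{2} = \frac{\sqrt{193}}{386}$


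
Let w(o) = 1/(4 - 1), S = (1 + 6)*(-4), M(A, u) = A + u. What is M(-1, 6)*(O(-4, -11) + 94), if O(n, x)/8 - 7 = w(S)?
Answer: 2290/3 ≈ 763.33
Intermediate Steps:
S = -28 (S = 7*(-4) = -28)
w(o) = 1/3
O(n, x) = 176/3 (O(n, x) = 56 + 8*(1/3) = 56 + 8/3 = 176/3)
M(-1, 6)*(O(-4, -11) + 94) = (-1 + 6)*(176/3 + 94) = 5*(458/3) = 2290/3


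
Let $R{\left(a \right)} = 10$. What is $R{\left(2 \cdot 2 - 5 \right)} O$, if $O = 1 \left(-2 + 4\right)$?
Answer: $20$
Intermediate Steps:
$O = 2$ ($O = 1 \cdot 2 = 2$)
$R{\left(2 \cdot 2 - 5 \right)} O = 10 \cdot 2 = 20$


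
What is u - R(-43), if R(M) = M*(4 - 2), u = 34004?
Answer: 34090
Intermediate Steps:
R(M) = 2*M (R(M) = M*2 = 2*M)
u - R(-43) = 34004 - 2*(-43) = 34004 - 1*(-86) = 34004 + 86 = 34090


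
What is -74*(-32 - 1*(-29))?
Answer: 222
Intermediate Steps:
-74*(-32 - 1*(-29)) = -74*(-32 + 29) = -74*(-3) = 222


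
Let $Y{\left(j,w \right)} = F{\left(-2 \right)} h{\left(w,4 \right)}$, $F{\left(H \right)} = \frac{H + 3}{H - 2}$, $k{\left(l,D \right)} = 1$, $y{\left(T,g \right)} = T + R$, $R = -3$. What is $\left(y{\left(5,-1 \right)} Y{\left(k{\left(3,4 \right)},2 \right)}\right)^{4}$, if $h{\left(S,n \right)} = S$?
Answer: $1$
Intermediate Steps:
$y{\left(T,g \right)} = -3 + T$ ($y{\left(T,g \right)} = T - 3 = -3 + T$)
$F{\left(H \right)} = \frac{3 + H}{-2 + H}$
$Y{\left(j,w \right)} = - \frac{w}{4}$ ($Y{\left(j,w \right)} = \frac{3 - 2}{-2 - 2} w = \frac{1}{-4} \cdot 1 w = \left(- \frac{1}{4}\right) 1 w = - \frac{w}{4}$)
$\left(y{\left(5,-1 \right)} Y{\left(k{\left(3,4 \right)},2 \right)}\right)^{4} = \left(\left(-3 + 5\right) \left(\left(- \frac{1}{4}\right) 2\right)\right)^{4} = \left(2 \left(- \frac{1}{2}\right)\right)^{4} = \left(-1\right)^{4} = 1$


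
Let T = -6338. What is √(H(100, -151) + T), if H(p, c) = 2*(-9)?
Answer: 2*I*√1589 ≈ 79.724*I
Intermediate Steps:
H(p, c) = -18
√(H(100, -151) + T) = √(-18 - 6338) = √(-6356) = 2*I*√1589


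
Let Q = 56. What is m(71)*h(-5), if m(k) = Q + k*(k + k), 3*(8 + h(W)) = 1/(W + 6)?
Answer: -233174/3 ≈ -77725.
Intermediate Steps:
h(W) = -8 + 1/(3*(6 + W)) (h(W) = -8 + 1/(3*(W + 6)) = -8 + 1/(3*(6 + W)))
m(k) = 56 + 2*k² (m(k) = 56 + k*(k + k) = 56 + k*(2*k) = 56 + 2*k²)
m(71)*h(-5) = (56 + 2*71²)*((-143 - 24*(-5))/(3*(6 - 5))) = (56 + 2*5041)*((⅓)*(-143 + 120)/1) = (56 + 10082)*((⅓)*1*(-23)) = 10138*(-23/3) = -233174/3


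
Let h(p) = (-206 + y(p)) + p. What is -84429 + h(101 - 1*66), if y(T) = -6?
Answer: -84606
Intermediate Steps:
h(p) = -212 + p (h(p) = (-206 - 6) + p = -212 + p)
-84429 + h(101 - 1*66) = -84429 + (-212 + (101 - 1*66)) = -84429 + (-212 + (101 - 66)) = -84429 + (-212 + 35) = -84429 - 177 = -84606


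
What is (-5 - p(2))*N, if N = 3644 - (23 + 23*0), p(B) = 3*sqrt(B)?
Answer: -18105 - 10863*sqrt(2) ≈ -33468.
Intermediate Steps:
N = 3621 (N = 3644 - (23 + 0) = 3644 - 1*23 = 3644 - 23 = 3621)
(-5 - p(2))*N = (-5 - 3*sqrt(2))*3621 = -18105 - 10863*sqrt(2)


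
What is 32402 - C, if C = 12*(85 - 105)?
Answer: 32642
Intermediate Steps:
C = -240 (C = 12*(-20) = -240)
32402 - C = 32402 - 1*(-240) = 32402 + 240 = 32642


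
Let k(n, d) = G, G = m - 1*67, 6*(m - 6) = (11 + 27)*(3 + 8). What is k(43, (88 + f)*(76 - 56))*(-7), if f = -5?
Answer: -182/3 ≈ -60.667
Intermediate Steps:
m = 227/3 (m = 6 + ((11 + 27)*(3 + 8))/6 = 6 + (38*11)/6 = 6 + (⅙)*418 = 6 + 209/3 = 227/3 ≈ 75.667)
G = 26/3 (G = 227/3 - 1*67 = 227/3 - 67 = 26/3 ≈ 8.6667)
k(n, d) = 26/3
k(43, (88 + f)*(76 - 56))*(-7) = (26/3)*(-7) = -182/3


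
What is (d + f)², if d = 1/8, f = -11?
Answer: 7569/64 ≈ 118.27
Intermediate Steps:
d = ⅛ ≈ 0.12500
(d + f)² = (⅛ - 11)² = (-87/8)² = 7569/64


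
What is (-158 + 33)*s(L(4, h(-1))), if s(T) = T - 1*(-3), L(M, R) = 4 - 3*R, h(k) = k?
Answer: -1250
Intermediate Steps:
L(M, R) = 4 - 3*R
s(T) = 3 + T (s(T) = T + 3 = 3 + T)
(-158 + 33)*s(L(4, h(-1))) = (-158 + 33)*(3 + (4 - 3*(-1))) = -125*(3 + (4 + 3)) = -125*(3 + 7) = -125*10 = -1250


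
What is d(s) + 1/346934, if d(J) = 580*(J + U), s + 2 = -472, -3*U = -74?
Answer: -271246878557/1040802 ≈ -2.6061e+5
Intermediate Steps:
U = 74/3 (U = -⅓*(-74) = 74/3 ≈ 24.667)
s = -474 (s = -2 - 472 = -474)
d(J) = 42920/3 + 580*J (d(J) = 580*(J + 74/3) = 580*(74/3 + J) = 42920/3 + 580*J)
d(s) + 1/346934 = (42920/3 + 580*(-474)) + 1/346934 = (42920/3 - 274920) + 1/346934 = -781840/3 + 1/346934 = -271246878557/1040802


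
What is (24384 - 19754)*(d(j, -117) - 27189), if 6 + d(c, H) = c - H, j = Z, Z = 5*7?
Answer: -125209090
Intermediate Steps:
Z = 35
j = 35
d(c, H) = -6 + c - H (d(c, H) = -6 + (c - H) = -6 + c - H)
(24384 - 19754)*(d(j, -117) - 27189) = (24384 - 19754)*((-6 + 35 - 1*(-117)) - 27189) = 4630*((-6 + 35 + 117) - 27189) = 4630*(146 - 27189) = 4630*(-27043) = -125209090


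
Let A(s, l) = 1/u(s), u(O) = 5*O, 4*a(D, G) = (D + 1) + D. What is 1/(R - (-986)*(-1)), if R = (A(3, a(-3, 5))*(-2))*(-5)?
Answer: -3/2956 ≈ -0.0010149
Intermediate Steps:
a(D, G) = 1/4 + D/2 (a(D, G) = ((D + 1) + D)/4 = ((1 + D) + D)/4 = (1 + 2*D)/4 = 1/4 + D/2)
A(s, l) = 1/(5*s)
R = 2/3 (R = (((1/5)/3)*(-2))*(-5) = (((1/5)*(1/3))*(-2))*(-5) = ((1/15)*(-2))*(-5) = -2/15*(-5) = 2/3 ≈ 0.66667)
1/(R - (-986)*(-1)) = 1/(2/3 - (-986)*(-1)) = 1/(2/3 - 58*17) = 1/(2/3 - 986) = 1/(-2956/3) = -3/2956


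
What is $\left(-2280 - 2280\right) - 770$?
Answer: $-5330$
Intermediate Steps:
$\left(-2280 - 2280\right) - 770 = -4560 + \left(-900 + 130\right) = -4560 - 770 = -5330$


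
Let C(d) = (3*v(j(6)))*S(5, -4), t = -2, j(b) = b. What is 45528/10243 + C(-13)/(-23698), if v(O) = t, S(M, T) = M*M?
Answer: 540229497/121369307 ≈ 4.4511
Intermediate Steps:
S(M, T) = M²
v(O) = -2
C(d) = -150 (C(d) = (3*(-2))*5² = -6*25 = -150)
45528/10243 + C(-13)/(-23698) = 45528/10243 - 150/(-23698) = 45528*(1/10243) - 150*(-1/23698) = 45528/10243 + 75/11849 = 540229497/121369307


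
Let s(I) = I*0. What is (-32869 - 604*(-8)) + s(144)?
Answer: -28037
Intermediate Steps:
s(I) = 0
(-32869 - 604*(-8)) + s(144) = (-32869 - 604*(-8)) + 0 = (-32869 + 4832) + 0 = -28037 + 0 = -28037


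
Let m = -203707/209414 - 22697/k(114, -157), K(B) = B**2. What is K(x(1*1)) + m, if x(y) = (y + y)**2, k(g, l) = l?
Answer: 5247135527/32877998 ≈ 159.59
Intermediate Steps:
x(y) = 4*y**2 (x(y) = (2*y)**2 = 4*y**2)
m = 4721087559/32877998 (m = -203707/209414 - 22697/(-157) = -203707*1/209414 - 22697*(-1/157) = -203707/209414 + 22697/157 = 4721087559/32877998 ≈ 143.59)
K(x(1*1)) + m = (4*(1*1)**2)**2 + 4721087559/32877998 = (4*1**2)**2 + 4721087559/32877998 = (4*1)**2 + 4721087559/32877998 = 4**2 + 4721087559/32877998 = 16 + 4721087559/32877998 = 5247135527/32877998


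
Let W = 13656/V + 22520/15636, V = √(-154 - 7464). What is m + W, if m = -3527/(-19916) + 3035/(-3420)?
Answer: 809777338/1109385927 - 6828*I*√7618/3809 ≈ 0.72993 - 156.46*I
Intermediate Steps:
V = I*√7618 (V = √(-7618) = I*√7618 ≈ 87.281*I)
W = 5630/3909 - 6828*I*√7618/3809 (W = 13656/((I*√7618)) + 22520/15636 = 13656*(-I*√7618/7618) + 22520*(1/15636) = -6828*I*√7618/3809 + 5630/3909 = 5630/3909 - 6828*I*√7618/3809 ≈ 1.4403 - 156.46*I)
m = -604784/851409 (m = -3527*(-1/19916) + 3035*(-1/3420) = 3527/19916 - 607/684 = -604784/851409 ≈ -0.71033)
m + W = -604784/851409 + (5630/3909 - 6828*I*√7618/3809) = 809777338/1109385927 - 6828*I*√7618/3809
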